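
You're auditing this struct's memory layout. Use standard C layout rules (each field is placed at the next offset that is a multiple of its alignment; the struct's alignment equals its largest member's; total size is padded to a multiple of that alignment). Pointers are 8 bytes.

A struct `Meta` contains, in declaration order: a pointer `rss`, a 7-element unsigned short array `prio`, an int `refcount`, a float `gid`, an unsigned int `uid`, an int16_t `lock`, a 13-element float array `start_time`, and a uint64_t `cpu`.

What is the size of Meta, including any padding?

104 bytes

@0: rss [8B, align 8] → 8
@8: prio [14B, align 2] → 22
+2 pad (align 4)
@24: refcount [4B, align 4] → 28
@28: gid [4B, align 4] → 32
@32: uid [4B, align 4] → 36
@36: lock [2B, align 2] → 38
+2 pad (align 4)
@40: start_time [52B, align 4] → 92
+4 pad (align 8)
@96: cpu [8B, align 8] → 104
size 104, align 8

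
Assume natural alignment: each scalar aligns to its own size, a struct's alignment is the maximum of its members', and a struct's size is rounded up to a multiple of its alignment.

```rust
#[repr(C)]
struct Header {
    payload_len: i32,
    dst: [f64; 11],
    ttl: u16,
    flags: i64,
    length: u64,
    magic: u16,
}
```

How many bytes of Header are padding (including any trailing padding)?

16

payload_len at 0 (size 4, align 4) → ends 4
pad 4 to align 8 for dst
dst at 8 (size 88, align 8) → ends 96
ttl at 96 (size 2, align 2) → ends 98
pad 6 to align 8 for flags
flags at 104 (size 8, align 8) → ends 112
length at 112 (size 8, align 8) → ends 120
magic at 120 (size 2, align 2) → ends 122
tail pad 6 to reach multiple of 8
total 128 bytes, alignment 8
data bytes 112, size 128 → padding 16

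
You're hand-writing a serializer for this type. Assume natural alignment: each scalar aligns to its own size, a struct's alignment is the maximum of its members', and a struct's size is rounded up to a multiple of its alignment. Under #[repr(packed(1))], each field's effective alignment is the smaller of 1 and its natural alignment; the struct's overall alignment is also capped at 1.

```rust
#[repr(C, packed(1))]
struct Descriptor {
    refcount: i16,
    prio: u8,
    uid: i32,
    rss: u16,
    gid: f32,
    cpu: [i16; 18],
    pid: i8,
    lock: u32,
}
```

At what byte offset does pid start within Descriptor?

@0: refcount [2B, align 1] → 2
@2: prio [1B, align 1] → 3
@3: uid [4B, align 1] → 7
@7: rss [2B, align 1] → 9
@9: gid [4B, align 1] → 13
@13: cpu [36B, align 1] → 49
@49: pid [1B, align 1] → 50

49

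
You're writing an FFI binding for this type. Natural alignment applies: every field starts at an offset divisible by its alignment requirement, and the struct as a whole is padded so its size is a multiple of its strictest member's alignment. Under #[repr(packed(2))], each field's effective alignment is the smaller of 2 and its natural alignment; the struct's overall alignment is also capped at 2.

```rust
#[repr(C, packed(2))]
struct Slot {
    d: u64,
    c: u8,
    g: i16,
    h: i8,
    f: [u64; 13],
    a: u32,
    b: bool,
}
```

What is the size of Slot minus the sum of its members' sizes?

3

0..8  d  (8B, 2-aligned)
8..9  c  (1B, 1-aligned)
9..10  -- padding (1B)
10..12  g  (2B, 2-aligned)
12..13  h  (1B, 1-aligned)
13..14  -- padding (1B)
14..118  f  (104B, 2-aligned)
118..122  a  (4B, 2-aligned)
122..123  b  (1B, 1-aligned)
123..124  -- tail padding (1B)
sizeof = 124, alignof = 2
data bytes 121, size 124 → padding 3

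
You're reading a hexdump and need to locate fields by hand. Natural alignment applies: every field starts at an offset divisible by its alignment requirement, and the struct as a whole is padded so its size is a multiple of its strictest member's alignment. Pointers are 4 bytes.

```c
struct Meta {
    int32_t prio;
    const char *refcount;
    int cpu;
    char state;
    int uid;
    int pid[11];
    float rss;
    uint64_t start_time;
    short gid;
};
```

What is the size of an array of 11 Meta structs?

968

0..4  prio  (4B, 4-aligned)
4..8  refcount  (4B, 4-aligned)
8..12  cpu  (4B, 4-aligned)
12..13  state  (1B, 1-aligned)
13..16  -- padding (3B)
16..20  uid  (4B, 4-aligned)
20..64  pid  (44B, 4-aligned)
64..68  rss  (4B, 4-aligned)
68..72  -- padding (4B)
72..80  start_time  (8B, 8-aligned)
80..82  gid  (2B, 2-aligned)
82..88  -- tail padding (6B)
sizeof = 88, alignof = 8
array of 11: 11 × 88 = 968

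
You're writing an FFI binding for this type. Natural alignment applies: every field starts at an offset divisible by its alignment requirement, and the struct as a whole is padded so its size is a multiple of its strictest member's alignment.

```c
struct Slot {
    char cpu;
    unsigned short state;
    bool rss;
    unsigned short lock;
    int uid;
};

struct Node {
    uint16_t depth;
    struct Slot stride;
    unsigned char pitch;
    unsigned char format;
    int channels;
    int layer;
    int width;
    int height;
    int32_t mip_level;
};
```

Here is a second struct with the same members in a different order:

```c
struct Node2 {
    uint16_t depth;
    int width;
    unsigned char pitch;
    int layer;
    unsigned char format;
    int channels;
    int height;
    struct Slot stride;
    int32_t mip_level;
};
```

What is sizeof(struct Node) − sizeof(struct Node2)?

Slot: cpu at 0 (size 1, align 1) → ends 1; pad 1 to align 2 for state; state at 2 (size 2, align 2) → ends 4; rss at 4 (size 1, align 1) → ends 5; pad 1 to align 2 for lock; lock at 6 (size 2, align 2) → ends 8; uid at 8 (size 4, align 4) → ends 12; total 12 bytes, alignment 4
depth at 0 (size 2, align 2) → ends 2
pad 2 to align 4 for stride
stride at 4 (size 12, align 4) → ends 16
pitch at 16 (size 1, align 1) → ends 17
format at 17 (size 1, align 1) → ends 18
pad 2 to align 4 for channels
channels at 20 (size 4, align 4) → ends 24
layer at 24 (size 4, align 4) → ends 28
width at 28 (size 4, align 4) → ends 32
height at 32 (size 4, align 4) → ends 36
mip_level at 36 (size 4, align 4) → ends 40
total 40 bytes, alignment 4
— Node2 —
depth at 0 (size 2, align 2) → ends 2
pad 2 to align 4 for width
width at 4 (size 4, align 4) → ends 8
pitch at 8 (size 1, align 1) → ends 9
pad 3 to align 4 for layer
layer at 12 (size 4, align 4) → ends 16
format at 16 (size 1, align 1) → ends 17
pad 3 to align 4 for channels
channels at 20 (size 4, align 4) → ends 24
height at 24 (size 4, align 4) → ends 28
stride at 28 (size 12, align 4) → ends 40
mip_level at 40 (size 4, align 4) → ends 44
total 44 bytes, alignment 4
40 − 44 = -4

-4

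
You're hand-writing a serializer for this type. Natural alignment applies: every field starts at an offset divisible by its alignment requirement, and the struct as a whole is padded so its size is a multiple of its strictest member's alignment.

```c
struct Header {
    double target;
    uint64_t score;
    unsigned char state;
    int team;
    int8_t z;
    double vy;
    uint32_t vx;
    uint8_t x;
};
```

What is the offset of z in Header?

@0: target [8B, align 8] → 8
@8: score [8B, align 8] → 16
@16: state [1B, align 1] → 17
+3 pad (align 4)
@20: team [4B, align 4] → 24
@24: z [1B, align 1] → 25

24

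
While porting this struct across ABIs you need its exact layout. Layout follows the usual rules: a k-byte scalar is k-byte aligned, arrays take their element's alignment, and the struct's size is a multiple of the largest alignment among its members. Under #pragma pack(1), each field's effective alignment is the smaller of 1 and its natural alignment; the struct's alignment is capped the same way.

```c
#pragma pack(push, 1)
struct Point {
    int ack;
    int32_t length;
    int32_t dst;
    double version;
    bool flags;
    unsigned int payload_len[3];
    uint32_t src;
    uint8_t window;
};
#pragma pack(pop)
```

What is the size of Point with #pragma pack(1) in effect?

@0: ack [4B, align 1] → 4
@4: length [4B, align 1] → 8
@8: dst [4B, align 1] → 12
@12: version [8B, align 1] → 20
@20: flags [1B, align 1] → 21
@21: payload_len [12B, align 1] → 33
@33: src [4B, align 1] → 37
@37: window [1B, align 1] → 38
size 38, align 1

38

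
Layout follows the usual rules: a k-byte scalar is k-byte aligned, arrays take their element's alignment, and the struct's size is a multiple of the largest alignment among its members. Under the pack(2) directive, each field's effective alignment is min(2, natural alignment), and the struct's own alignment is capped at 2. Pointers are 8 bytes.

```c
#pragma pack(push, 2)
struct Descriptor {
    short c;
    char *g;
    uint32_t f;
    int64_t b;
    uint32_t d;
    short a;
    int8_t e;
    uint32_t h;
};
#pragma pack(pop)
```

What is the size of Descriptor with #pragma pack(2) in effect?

c at 0 (size 2, align 2) → ends 2
g at 2 (size 8, align 2) → ends 10
f at 10 (size 4, align 2) → ends 14
b at 14 (size 8, align 2) → ends 22
d at 22 (size 4, align 2) → ends 26
a at 26 (size 2, align 2) → ends 28
e at 28 (size 1, align 1) → ends 29
pad 1 to align 2 for h
h at 30 (size 4, align 2) → ends 34
total 34 bytes, alignment 2

34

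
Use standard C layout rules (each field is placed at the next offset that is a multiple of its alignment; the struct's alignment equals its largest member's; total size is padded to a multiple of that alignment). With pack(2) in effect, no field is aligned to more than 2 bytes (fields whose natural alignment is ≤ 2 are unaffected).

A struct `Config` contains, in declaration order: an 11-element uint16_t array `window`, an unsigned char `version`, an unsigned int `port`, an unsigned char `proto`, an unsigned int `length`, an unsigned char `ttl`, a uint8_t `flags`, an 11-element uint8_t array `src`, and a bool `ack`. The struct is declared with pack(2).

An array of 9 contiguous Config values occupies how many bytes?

0..22  window  (22B, 2-aligned)
22..23  version  (1B, 1-aligned)
23..24  -- padding (1B)
24..28  port  (4B, 2-aligned)
28..29  proto  (1B, 1-aligned)
29..30  -- padding (1B)
30..34  length  (4B, 2-aligned)
34..35  ttl  (1B, 1-aligned)
35..36  flags  (1B, 1-aligned)
36..47  src  (11B, 1-aligned)
47..48  ack  (1B, 1-aligned)
sizeof = 48, alignof = 2
array of 9: 9 × 48 = 432

432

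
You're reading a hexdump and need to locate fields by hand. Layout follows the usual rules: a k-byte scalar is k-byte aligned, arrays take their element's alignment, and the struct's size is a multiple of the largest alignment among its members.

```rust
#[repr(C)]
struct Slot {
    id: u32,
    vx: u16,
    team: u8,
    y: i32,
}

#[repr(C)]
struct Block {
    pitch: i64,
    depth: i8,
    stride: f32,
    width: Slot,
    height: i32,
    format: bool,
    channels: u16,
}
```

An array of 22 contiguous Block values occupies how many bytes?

Slot: @0: id [4B, align 4] → 4; @4: vx [2B, align 2] → 6; @6: team [1B, align 1] → 7; +1 pad (align 4); @8: y [4B, align 4] → 12; size 12, align 4
@0: pitch [8B, align 8] → 8
@8: depth [1B, align 1] → 9
+3 pad (align 4)
@12: stride [4B, align 4] → 16
@16: width [12B, align 4] → 28
@28: height [4B, align 4] → 32
@32: format [1B, align 1] → 33
+1 pad (align 2)
@34: channels [2B, align 2] → 36
+4 tail pad (align 8)
size 40, align 8
array of 22: 22 × 40 = 880

880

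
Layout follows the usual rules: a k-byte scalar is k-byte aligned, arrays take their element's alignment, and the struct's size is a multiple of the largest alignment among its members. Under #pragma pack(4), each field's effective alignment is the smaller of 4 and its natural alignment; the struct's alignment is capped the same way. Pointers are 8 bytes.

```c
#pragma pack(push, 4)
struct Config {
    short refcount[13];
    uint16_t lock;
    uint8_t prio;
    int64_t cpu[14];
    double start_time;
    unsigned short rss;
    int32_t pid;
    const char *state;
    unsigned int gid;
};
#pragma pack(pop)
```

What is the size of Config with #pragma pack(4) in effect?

172

refcount at 0 (size 26, align 2) → ends 26
lock at 26 (size 2, align 2) → ends 28
prio at 28 (size 1, align 1) → ends 29
pad 3 to align 4 for cpu
cpu at 32 (size 112, align 4) → ends 144
start_time at 144 (size 8, align 4) → ends 152
rss at 152 (size 2, align 2) → ends 154
pad 2 to align 4 for pid
pid at 156 (size 4, align 4) → ends 160
state at 160 (size 8, align 4) → ends 168
gid at 168 (size 4, align 4) → ends 172
total 172 bytes, alignment 4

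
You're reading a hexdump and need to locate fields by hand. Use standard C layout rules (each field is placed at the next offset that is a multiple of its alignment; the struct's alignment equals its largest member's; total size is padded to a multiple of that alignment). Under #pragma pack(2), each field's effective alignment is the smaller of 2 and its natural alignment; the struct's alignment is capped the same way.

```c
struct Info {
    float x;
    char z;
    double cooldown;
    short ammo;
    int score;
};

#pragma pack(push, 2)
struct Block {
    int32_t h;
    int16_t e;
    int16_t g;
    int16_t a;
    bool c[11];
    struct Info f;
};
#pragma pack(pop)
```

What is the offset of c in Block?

Info: x at 0 (size 4, align 4) → ends 4; z at 4 (size 1, align 1) → ends 5; pad 3 to align 8 for cooldown; cooldown at 8 (size 8, align 8) → ends 16; ammo at 16 (size 2, align 2) → ends 18; pad 2 to align 4 for score; score at 20 (size 4, align 4) → ends 24; total 24 bytes, alignment 8
h at 0 (size 4, align 2) → ends 4
e at 4 (size 2, align 2) → ends 6
g at 6 (size 2, align 2) → ends 8
a at 8 (size 2, align 2) → ends 10
c at 10 (size 11, align 1) → ends 21

10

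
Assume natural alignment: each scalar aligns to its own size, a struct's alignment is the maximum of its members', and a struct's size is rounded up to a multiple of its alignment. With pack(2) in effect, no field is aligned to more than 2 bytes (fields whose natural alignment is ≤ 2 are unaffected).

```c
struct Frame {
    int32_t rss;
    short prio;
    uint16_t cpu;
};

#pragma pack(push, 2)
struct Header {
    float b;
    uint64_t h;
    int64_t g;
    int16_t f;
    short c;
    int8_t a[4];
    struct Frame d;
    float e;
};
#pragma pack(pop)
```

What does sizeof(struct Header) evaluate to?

Frame: 0..4  rss  (4B, 4-aligned); 4..6  prio  (2B, 2-aligned); 6..8  cpu  (2B, 2-aligned); sizeof = 8, alignof = 4
0..4  b  (4B, 2-aligned)
4..12  h  (8B, 2-aligned)
12..20  g  (8B, 2-aligned)
20..22  f  (2B, 2-aligned)
22..24  c  (2B, 2-aligned)
24..28  a  (4B, 1-aligned)
28..36  d  (8B, 2-aligned)
36..40  e  (4B, 2-aligned)
sizeof = 40, alignof = 2

40 bytes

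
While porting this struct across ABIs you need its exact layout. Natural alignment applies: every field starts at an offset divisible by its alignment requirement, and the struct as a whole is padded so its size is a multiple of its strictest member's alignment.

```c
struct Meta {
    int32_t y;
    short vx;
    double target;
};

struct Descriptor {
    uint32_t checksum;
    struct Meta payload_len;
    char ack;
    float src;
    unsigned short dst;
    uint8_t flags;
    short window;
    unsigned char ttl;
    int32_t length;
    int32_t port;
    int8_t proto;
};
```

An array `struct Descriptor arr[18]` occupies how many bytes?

Meta: @0: y [4B, align 4] → 4; @4: vx [2B, align 2] → 6; +2 pad (align 8); @8: target [8B, align 8] → 16; size 16, align 8
@0: checksum [4B, align 4] → 4
+4 pad (align 8)
@8: payload_len [16B, align 8] → 24
@24: ack [1B, align 1] → 25
+3 pad (align 4)
@28: src [4B, align 4] → 32
@32: dst [2B, align 2] → 34
@34: flags [1B, align 1] → 35
+1 pad (align 2)
@36: window [2B, align 2] → 38
@38: ttl [1B, align 1] → 39
+1 pad (align 4)
@40: length [4B, align 4] → 44
@44: port [4B, align 4] → 48
@48: proto [1B, align 1] → 49
+7 tail pad (align 8)
size 56, align 8
array of 18: 18 × 56 = 1008

1008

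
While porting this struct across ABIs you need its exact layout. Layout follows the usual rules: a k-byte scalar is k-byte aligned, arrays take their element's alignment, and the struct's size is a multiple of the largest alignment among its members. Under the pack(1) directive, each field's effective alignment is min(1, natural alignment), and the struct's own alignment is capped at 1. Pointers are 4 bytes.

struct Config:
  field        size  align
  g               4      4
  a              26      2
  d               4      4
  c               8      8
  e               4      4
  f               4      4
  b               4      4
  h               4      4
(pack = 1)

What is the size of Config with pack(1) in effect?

g at 0 (size 4, align 1) → ends 4
a at 4 (size 26, align 1) → ends 30
d at 30 (size 4, align 1) → ends 34
c at 34 (size 8, align 1) → ends 42
e at 42 (size 4, align 1) → ends 46
f at 46 (size 4, align 1) → ends 50
b at 50 (size 4, align 1) → ends 54
h at 54 (size 4, align 1) → ends 58
total 58 bytes, alignment 1

58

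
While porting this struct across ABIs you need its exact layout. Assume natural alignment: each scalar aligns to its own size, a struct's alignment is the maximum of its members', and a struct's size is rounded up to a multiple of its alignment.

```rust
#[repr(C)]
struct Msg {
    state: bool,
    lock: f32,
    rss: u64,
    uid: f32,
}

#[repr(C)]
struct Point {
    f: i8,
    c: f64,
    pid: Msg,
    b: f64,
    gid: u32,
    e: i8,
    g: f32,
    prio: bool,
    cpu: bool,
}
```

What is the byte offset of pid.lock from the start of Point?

Msg: state at 0 (size 1, align 1) → ends 1; pad 3 to align 4 for lock; lock at 4 (size 4, align 4) → ends 8; rss at 8 (size 8, align 8) → ends 16; uid at 16 (size 4, align 4) → ends 20; tail pad 4 to reach multiple of 8; total 24 bytes, alignment 8
f at 0 (size 1, align 1) → ends 1
pad 7 to align 8 for c
c at 8 (size 8, align 8) → ends 16
pid at 16 (size 24, align 8) → ends 40
within Msg: lock at 4
16 + 4 = 20

20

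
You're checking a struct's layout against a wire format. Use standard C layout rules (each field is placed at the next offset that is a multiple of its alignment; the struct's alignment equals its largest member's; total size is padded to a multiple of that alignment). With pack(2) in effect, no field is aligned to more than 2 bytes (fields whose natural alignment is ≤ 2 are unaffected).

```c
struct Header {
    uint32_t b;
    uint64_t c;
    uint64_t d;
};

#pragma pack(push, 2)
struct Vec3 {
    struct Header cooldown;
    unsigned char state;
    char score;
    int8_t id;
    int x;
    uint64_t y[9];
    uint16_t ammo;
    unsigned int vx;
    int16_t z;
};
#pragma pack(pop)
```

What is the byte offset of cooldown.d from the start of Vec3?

16

Header: 0..4  b  (4B, 4-aligned); 4..8  -- padding (4B); 8..16  c  (8B, 8-aligned); 16..24  d  (8B, 8-aligned); sizeof = 24, alignof = 8
0..24  cooldown  (24B, 2-aligned)
within Header: d at 16
0 + 16 = 16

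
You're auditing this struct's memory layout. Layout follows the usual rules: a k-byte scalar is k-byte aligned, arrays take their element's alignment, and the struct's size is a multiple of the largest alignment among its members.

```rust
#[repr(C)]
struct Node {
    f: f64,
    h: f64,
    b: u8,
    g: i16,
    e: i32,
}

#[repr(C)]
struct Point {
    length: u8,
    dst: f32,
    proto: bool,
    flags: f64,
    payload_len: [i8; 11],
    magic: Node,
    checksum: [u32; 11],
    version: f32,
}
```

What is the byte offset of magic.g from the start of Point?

58

Node: 0..8  f  (8B, 8-aligned); 8..16  h  (8B, 8-aligned); 16..17  b  (1B, 1-aligned); 17..18  -- padding (1B); 18..20  g  (2B, 2-aligned); 20..24  e  (4B, 4-aligned); sizeof = 24, alignof = 8
0..1  length  (1B, 1-aligned)
1..4  -- padding (3B)
4..8  dst  (4B, 4-aligned)
8..9  proto  (1B, 1-aligned)
9..16  -- padding (7B)
16..24  flags  (8B, 8-aligned)
24..35  payload_len  (11B, 1-aligned)
35..40  -- padding (5B)
40..64  magic  (24B, 8-aligned)
within Node: g at 18
40 + 18 = 58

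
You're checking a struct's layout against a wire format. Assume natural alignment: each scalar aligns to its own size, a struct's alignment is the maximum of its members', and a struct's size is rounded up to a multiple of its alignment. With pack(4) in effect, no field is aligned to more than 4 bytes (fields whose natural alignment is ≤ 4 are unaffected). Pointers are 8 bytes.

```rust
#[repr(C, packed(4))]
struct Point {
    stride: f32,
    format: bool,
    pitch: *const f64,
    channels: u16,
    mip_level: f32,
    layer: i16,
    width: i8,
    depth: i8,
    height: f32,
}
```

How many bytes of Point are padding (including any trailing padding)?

stride at 0 (size 4, align 4) → ends 4
format at 4 (size 1, align 1) → ends 5
pad 3 to align 4 for pitch
pitch at 8 (size 8, align 4) → ends 16
channels at 16 (size 2, align 2) → ends 18
pad 2 to align 4 for mip_level
mip_level at 20 (size 4, align 4) → ends 24
layer at 24 (size 2, align 2) → ends 26
width at 26 (size 1, align 1) → ends 27
depth at 27 (size 1, align 1) → ends 28
height at 28 (size 4, align 4) → ends 32
total 32 bytes, alignment 4
data bytes 27, size 32 → padding 5

5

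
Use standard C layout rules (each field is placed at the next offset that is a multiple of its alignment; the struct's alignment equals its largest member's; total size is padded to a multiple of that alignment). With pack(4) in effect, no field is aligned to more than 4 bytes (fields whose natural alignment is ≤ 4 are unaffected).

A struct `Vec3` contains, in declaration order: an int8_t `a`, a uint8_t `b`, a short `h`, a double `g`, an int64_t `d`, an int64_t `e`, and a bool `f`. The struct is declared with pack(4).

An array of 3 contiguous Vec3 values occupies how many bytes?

0..1  a  (1B, 1-aligned)
1..2  b  (1B, 1-aligned)
2..4  h  (2B, 2-aligned)
4..12  g  (8B, 4-aligned)
12..20  d  (8B, 4-aligned)
20..28  e  (8B, 4-aligned)
28..29  f  (1B, 1-aligned)
29..32  -- tail padding (3B)
sizeof = 32, alignof = 4
array of 3: 3 × 32 = 96

96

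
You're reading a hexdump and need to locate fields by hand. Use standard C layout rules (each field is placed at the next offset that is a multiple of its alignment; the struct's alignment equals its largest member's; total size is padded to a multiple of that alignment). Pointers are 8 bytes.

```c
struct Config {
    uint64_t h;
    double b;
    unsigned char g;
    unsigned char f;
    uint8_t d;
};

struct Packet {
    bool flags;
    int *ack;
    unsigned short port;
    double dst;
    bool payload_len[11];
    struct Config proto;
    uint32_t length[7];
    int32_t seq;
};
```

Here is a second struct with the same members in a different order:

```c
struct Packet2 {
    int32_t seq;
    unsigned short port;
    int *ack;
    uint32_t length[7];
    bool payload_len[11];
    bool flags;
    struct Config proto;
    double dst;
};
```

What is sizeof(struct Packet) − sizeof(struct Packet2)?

Config: 0..8  h  (8B, 8-aligned); 8..16  b  (8B, 8-aligned); 16..17  g  (1B, 1-aligned); 17..18  f  (1B, 1-aligned); 18..19  d  (1B, 1-aligned); 19..24  -- tail padding (5B); sizeof = 24, alignof = 8
0..1  flags  (1B, 1-aligned)
1..8  -- padding (7B)
8..16  ack  (8B, 8-aligned)
16..18  port  (2B, 2-aligned)
18..24  -- padding (6B)
24..32  dst  (8B, 8-aligned)
32..43  payload_len  (11B, 1-aligned)
43..48  -- padding (5B)
48..72  proto  (24B, 8-aligned)
72..100  length  (28B, 4-aligned)
100..104  seq  (4B, 4-aligned)
sizeof = 104, alignof = 8
— Packet2 —
0..4  seq  (4B, 4-aligned)
4..6  port  (2B, 2-aligned)
6..8  -- padding (2B)
8..16  ack  (8B, 8-aligned)
16..44  length  (28B, 4-aligned)
44..55  payload_len  (11B, 1-aligned)
55..56  flags  (1B, 1-aligned)
56..80  proto  (24B, 8-aligned)
80..88  dst  (8B, 8-aligned)
sizeof = 88, alignof = 8
104 − 88 = 16

16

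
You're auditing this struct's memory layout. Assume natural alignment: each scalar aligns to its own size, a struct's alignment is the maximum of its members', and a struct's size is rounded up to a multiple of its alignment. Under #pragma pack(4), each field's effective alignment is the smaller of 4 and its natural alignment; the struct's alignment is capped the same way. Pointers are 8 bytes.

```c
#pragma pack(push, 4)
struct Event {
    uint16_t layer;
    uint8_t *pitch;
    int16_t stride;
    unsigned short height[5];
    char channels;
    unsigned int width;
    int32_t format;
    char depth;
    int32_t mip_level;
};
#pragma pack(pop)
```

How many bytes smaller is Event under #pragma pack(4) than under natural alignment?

natural layout:
  @0: layer [2B, align 2] → 2
  +6 pad (align 8)
  @8: pitch [8B, align 8] → 16
  @16: stride [2B, align 2] → 18
  @18: height [10B, align 2] → 28
  @28: channels [1B, align 1] → 29
  +3 pad (align 4)
  @32: width [4B, align 4] → 36
  @36: format [4B, align 4] → 40
  @40: depth [1B, align 1] → 41
  +3 pad (align 4)
  @44: mip_level [4B, align 4] → 48
  size 48, align 8
packed(4) layout:
  @0: layer [2B, align 2] → 2
  +2 pad (align 4)
  @4: pitch [8B, align 4] → 12
  @12: stride [2B, align 2] → 14
  @14: height [10B, align 2] → 24
  @24: channels [1B, align 1] → 25
  +3 pad (align 4)
  @28: width [4B, align 4] → 32
  @32: format [4B, align 4] → 36
  @36: depth [1B, align 1] → 37
  +3 pad (align 4)
  @40: mip_level [4B, align 4] → 44
  size 44, align 4
48 − 44 = 4

4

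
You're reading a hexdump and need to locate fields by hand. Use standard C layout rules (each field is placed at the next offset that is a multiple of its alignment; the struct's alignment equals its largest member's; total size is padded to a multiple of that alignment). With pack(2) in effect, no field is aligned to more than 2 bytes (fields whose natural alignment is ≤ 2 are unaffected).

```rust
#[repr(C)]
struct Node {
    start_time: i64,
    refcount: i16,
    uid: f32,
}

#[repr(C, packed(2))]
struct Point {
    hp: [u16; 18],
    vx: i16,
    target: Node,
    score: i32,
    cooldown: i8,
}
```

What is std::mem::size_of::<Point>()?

60 bytes

Node: @0: start_time [8B, align 8] → 8; @8: refcount [2B, align 2] → 10; +2 pad (align 4); @12: uid [4B, align 4] → 16; size 16, align 8
@0: hp [36B, align 2] → 36
@36: vx [2B, align 2] → 38
@38: target [16B, align 2] → 54
@54: score [4B, align 2] → 58
@58: cooldown [1B, align 1] → 59
+1 tail pad (align 2)
size 60, align 2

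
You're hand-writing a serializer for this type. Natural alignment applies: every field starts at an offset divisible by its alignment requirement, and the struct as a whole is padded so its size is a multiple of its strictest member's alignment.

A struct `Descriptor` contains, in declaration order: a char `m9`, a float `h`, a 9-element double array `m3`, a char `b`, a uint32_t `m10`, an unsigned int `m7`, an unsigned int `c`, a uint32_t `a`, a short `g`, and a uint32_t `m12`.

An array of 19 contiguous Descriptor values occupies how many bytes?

m9 at 0 (size 1, align 1) → ends 1
pad 3 to align 4 for h
h at 4 (size 4, align 4) → ends 8
m3 at 8 (size 72, align 8) → ends 80
b at 80 (size 1, align 1) → ends 81
pad 3 to align 4 for m10
m10 at 84 (size 4, align 4) → ends 88
m7 at 88 (size 4, align 4) → ends 92
c at 92 (size 4, align 4) → ends 96
a at 96 (size 4, align 4) → ends 100
g at 100 (size 2, align 2) → ends 102
pad 2 to align 4 for m12
m12 at 104 (size 4, align 4) → ends 108
tail pad 4 to reach multiple of 8
total 112 bytes, alignment 8
array of 19: 19 × 112 = 2128

2128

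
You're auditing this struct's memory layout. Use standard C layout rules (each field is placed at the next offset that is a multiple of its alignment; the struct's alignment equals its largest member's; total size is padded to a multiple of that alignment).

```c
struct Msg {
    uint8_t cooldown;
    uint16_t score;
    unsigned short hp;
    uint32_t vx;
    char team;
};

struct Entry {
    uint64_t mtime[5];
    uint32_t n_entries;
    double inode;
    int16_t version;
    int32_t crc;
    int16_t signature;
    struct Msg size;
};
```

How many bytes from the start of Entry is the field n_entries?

40

Msg: 0..1  cooldown  (1B, 1-aligned); 1..2  -- padding (1B); 2..4  score  (2B, 2-aligned); 4..6  hp  (2B, 2-aligned); 6..8  -- padding (2B); 8..12  vx  (4B, 4-aligned); 12..13  team  (1B, 1-aligned); 13..16  -- tail padding (3B); sizeof = 16, alignof = 4
0..40  mtime  (40B, 8-aligned)
40..44  n_entries  (4B, 4-aligned)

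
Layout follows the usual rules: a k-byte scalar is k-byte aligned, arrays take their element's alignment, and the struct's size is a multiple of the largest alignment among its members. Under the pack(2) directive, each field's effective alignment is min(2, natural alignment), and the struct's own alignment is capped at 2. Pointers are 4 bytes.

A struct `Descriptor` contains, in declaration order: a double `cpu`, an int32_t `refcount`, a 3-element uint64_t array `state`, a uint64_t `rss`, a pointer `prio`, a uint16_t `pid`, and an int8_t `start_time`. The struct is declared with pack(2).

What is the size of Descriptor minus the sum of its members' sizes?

1

cpu at 0 (size 8, align 2) → ends 8
refcount at 8 (size 4, align 2) → ends 12
state at 12 (size 24, align 2) → ends 36
rss at 36 (size 8, align 2) → ends 44
prio at 44 (size 4, align 2) → ends 48
pid at 48 (size 2, align 2) → ends 50
start_time at 50 (size 1, align 1) → ends 51
tail pad 1 to reach multiple of 2
total 52 bytes, alignment 2
data bytes 51, size 52 → padding 1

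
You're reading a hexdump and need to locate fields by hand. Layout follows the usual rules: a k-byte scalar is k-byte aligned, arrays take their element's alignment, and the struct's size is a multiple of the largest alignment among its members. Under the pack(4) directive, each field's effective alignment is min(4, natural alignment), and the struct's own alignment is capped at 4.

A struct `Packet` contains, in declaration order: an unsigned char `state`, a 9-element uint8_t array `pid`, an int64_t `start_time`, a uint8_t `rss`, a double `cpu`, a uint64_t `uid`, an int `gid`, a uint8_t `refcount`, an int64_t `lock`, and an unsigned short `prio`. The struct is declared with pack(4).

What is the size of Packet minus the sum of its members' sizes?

10

0..1  state  (1B, 1-aligned)
1..10  pid  (9B, 1-aligned)
10..12  -- padding (2B)
12..20  start_time  (8B, 4-aligned)
20..21  rss  (1B, 1-aligned)
21..24  -- padding (3B)
24..32  cpu  (8B, 4-aligned)
32..40  uid  (8B, 4-aligned)
40..44  gid  (4B, 4-aligned)
44..45  refcount  (1B, 1-aligned)
45..48  -- padding (3B)
48..56  lock  (8B, 4-aligned)
56..58  prio  (2B, 2-aligned)
58..60  -- tail padding (2B)
sizeof = 60, alignof = 4
data bytes 50, size 60 → padding 10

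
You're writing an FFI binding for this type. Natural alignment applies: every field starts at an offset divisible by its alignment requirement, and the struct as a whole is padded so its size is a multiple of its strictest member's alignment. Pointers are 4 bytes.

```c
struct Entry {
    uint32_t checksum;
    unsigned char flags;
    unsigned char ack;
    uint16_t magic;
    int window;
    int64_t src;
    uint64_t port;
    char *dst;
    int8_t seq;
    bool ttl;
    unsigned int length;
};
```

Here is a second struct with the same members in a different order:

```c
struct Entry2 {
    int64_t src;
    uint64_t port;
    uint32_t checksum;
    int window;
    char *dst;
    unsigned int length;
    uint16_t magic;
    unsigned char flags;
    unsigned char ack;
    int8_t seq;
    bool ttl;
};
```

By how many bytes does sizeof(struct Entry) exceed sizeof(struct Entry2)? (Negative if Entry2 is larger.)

0..4  checksum  (4B, 4-aligned)
4..5  flags  (1B, 1-aligned)
5..6  ack  (1B, 1-aligned)
6..8  magic  (2B, 2-aligned)
8..12  window  (4B, 4-aligned)
12..16  -- padding (4B)
16..24  src  (8B, 8-aligned)
24..32  port  (8B, 8-aligned)
32..36  dst  (4B, 4-aligned)
36..37  seq  (1B, 1-aligned)
37..38  ttl  (1B, 1-aligned)
38..40  -- padding (2B)
40..44  length  (4B, 4-aligned)
44..48  -- tail padding (4B)
sizeof = 48, alignof = 8
— Entry2 —
0..8  src  (8B, 8-aligned)
8..16  port  (8B, 8-aligned)
16..20  checksum  (4B, 4-aligned)
20..24  window  (4B, 4-aligned)
24..28  dst  (4B, 4-aligned)
28..32  length  (4B, 4-aligned)
32..34  magic  (2B, 2-aligned)
34..35  flags  (1B, 1-aligned)
35..36  ack  (1B, 1-aligned)
36..37  seq  (1B, 1-aligned)
37..38  ttl  (1B, 1-aligned)
38..40  -- tail padding (2B)
sizeof = 40, alignof = 8
48 − 40 = 8

8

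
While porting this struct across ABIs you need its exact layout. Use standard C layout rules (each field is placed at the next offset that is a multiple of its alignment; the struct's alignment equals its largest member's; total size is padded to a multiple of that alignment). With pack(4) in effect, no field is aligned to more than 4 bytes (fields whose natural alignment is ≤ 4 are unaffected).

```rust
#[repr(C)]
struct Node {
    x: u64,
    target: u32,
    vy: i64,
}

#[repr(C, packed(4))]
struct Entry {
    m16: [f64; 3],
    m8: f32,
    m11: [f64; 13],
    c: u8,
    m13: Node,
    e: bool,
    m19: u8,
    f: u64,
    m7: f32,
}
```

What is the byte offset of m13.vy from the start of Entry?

152

Node: @0: x [8B, align 8] → 8; @8: target [4B, align 4] → 12; +4 pad (align 8); @16: vy [8B, align 8] → 24; size 24, align 8
@0: m16 [24B, align 4] → 24
@24: m8 [4B, align 4] → 28
@28: m11 [104B, align 4] → 132
@132: c [1B, align 1] → 133
+3 pad (align 4)
@136: m13 [24B, align 4] → 160
within Node: vy at 16
136 + 16 = 152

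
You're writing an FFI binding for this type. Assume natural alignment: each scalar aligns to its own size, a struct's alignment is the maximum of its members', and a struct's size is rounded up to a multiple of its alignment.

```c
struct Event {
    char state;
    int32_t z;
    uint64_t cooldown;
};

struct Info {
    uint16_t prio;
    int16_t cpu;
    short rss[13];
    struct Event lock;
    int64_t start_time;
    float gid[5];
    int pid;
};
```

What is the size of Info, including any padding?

Event: @0: state [1B, align 1] → 1; +3 pad (align 4); @4: z [4B, align 4] → 8; @8: cooldown [8B, align 8] → 16; size 16, align 8
@0: prio [2B, align 2] → 2
@2: cpu [2B, align 2] → 4
@4: rss [26B, align 2] → 30
+2 pad (align 8)
@32: lock [16B, align 8] → 48
@48: start_time [8B, align 8] → 56
@56: gid [20B, align 4] → 76
@76: pid [4B, align 4] → 80
size 80, align 8

80 bytes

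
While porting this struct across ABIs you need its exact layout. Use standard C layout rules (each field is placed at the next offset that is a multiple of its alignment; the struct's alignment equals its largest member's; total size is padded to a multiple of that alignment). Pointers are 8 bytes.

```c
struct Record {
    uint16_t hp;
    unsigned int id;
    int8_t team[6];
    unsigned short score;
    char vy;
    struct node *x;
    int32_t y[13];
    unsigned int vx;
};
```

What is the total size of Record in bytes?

@0: hp [2B, align 2] → 2
+2 pad (align 4)
@4: id [4B, align 4] → 8
@8: team [6B, align 1] → 14
@14: score [2B, align 2] → 16
@16: vy [1B, align 1] → 17
+7 pad (align 8)
@24: x [8B, align 8] → 32
@32: y [52B, align 4] → 84
@84: vx [4B, align 4] → 88
size 88, align 8

88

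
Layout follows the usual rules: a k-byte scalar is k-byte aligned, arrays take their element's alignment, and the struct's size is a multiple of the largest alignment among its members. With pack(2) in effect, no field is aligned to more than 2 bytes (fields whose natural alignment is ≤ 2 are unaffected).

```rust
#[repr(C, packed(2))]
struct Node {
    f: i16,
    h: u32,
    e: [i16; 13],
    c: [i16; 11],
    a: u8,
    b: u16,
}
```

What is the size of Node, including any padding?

@0: f [2B, align 2] → 2
@2: h [4B, align 2] → 6
@6: e [26B, align 2] → 32
@32: c [22B, align 2] → 54
@54: a [1B, align 1] → 55
+1 pad (align 2)
@56: b [2B, align 2] → 58
size 58, align 2

58 bytes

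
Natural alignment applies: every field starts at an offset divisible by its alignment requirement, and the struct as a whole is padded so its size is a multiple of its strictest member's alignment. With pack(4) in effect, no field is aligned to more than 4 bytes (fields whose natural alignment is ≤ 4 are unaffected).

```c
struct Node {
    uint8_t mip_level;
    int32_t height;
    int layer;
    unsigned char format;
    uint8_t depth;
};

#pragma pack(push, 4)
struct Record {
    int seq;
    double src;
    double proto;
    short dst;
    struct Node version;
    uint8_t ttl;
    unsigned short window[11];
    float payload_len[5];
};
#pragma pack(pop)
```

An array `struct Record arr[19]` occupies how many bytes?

1596

Node: mip_level at 0 (size 1, align 1) → ends 1; pad 3 to align 4 for height; height at 4 (size 4, align 4) → ends 8; layer at 8 (size 4, align 4) → ends 12; format at 12 (size 1, align 1) → ends 13; depth at 13 (size 1, align 1) → ends 14; tail pad 2 to reach multiple of 4; total 16 bytes, alignment 4
seq at 0 (size 4, align 4) → ends 4
src at 4 (size 8, align 4) → ends 12
proto at 12 (size 8, align 4) → ends 20
dst at 20 (size 2, align 2) → ends 22
pad 2 to align 4 for version
version at 24 (size 16, align 4) → ends 40
ttl at 40 (size 1, align 1) → ends 41
pad 1 to align 2 for window
window at 42 (size 22, align 2) → ends 64
payload_len at 64 (size 20, align 4) → ends 84
total 84 bytes, alignment 4
array of 19: 19 × 84 = 1596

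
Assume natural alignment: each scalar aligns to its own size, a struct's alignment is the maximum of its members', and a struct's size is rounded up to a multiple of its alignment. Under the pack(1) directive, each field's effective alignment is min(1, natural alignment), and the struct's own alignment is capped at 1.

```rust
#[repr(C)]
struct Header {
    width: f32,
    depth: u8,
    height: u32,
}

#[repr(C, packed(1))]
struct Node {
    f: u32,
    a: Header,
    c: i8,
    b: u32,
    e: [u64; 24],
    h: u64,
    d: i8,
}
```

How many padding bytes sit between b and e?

Header: width at 0 (size 4, align 4) → ends 4; depth at 4 (size 1, align 1) → ends 5; pad 3 to align 4 for height; height at 8 (size 4, align 4) → ends 12; total 12 bytes, alignment 4
f at 0 (size 4, align 1) → ends 4
a at 4 (size 12, align 1) → ends 16
c at 16 (size 1, align 1) → ends 17
b at 17 (size 4, align 1) → ends 21
e at 21 (size 192, align 1) → ends 213

0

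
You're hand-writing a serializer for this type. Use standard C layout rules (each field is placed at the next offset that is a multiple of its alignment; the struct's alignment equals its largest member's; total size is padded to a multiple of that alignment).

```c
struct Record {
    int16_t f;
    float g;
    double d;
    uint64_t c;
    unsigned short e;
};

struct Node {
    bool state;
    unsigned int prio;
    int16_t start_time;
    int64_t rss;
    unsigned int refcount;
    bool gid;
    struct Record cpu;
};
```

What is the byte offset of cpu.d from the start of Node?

40

Record: f at 0 (size 2, align 2) → ends 2; pad 2 to align 4 for g; g at 4 (size 4, align 4) → ends 8; d at 8 (size 8, align 8) → ends 16; c at 16 (size 8, align 8) → ends 24; e at 24 (size 2, align 2) → ends 26; tail pad 6 to reach multiple of 8; total 32 bytes, alignment 8
state at 0 (size 1, align 1) → ends 1
pad 3 to align 4 for prio
prio at 4 (size 4, align 4) → ends 8
start_time at 8 (size 2, align 2) → ends 10
pad 6 to align 8 for rss
rss at 16 (size 8, align 8) → ends 24
refcount at 24 (size 4, align 4) → ends 28
gid at 28 (size 1, align 1) → ends 29
pad 3 to align 8 for cpu
cpu at 32 (size 32, align 8) → ends 64
within Record: d at 8
32 + 8 = 40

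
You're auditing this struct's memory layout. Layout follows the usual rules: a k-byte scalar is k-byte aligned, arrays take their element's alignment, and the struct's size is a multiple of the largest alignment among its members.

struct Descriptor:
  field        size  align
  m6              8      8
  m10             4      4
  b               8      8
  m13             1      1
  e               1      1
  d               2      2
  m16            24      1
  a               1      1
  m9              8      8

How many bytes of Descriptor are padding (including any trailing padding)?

7

0..8  m6  (8B, 8-aligned)
8..12  m10  (4B, 4-aligned)
12..16  -- padding (4B)
16..24  b  (8B, 8-aligned)
24..25  m13  (1B, 1-aligned)
25..26  e  (1B, 1-aligned)
26..28  d  (2B, 2-aligned)
28..52  m16  (24B, 1-aligned)
52..53  a  (1B, 1-aligned)
53..56  -- padding (3B)
56..64  m9  (8B, 8-aligned)
sizeof = 64, alignof = 8
data bytes 57, size 64 → padding 7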